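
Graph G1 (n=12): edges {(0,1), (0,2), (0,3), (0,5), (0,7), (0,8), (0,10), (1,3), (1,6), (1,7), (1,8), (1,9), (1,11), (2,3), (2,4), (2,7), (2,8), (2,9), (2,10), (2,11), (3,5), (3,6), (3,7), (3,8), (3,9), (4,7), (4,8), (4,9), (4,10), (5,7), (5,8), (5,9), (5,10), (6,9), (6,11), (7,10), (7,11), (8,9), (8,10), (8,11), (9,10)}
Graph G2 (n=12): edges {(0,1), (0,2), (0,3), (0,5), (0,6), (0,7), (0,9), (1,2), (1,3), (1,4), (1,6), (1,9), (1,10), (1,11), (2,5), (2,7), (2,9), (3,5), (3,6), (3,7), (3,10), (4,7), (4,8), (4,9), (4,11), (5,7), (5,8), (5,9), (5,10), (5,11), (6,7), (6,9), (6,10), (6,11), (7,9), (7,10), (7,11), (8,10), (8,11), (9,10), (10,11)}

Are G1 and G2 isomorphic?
Yes, isomorphic

The graphs are isomorphic.
One valid mapping φ: V(G1) → V(G2): 0→6, 1→11, 2→9, 3→10, 4→2, 5→3, 6→8, 7→1, 8→7, 9→5, 10→0, 11→4

Verify φ preserves adjacency — for each edge of G1, its image is an edge of G2:
  (0,1) → (φ(0),φ(1)) = (6,11) ∈ E(G2) ✓
  (0,2) → (φ(0),φ(2)) = (6,9) ∈ E(G2) ✓
  (0,3) → (φ(0),φ(3)) = (6,10) ∈ E(G2) ✓
  (0,5) → (φ(0),φ(5)) = (3,6) ∈ E(G2) ✓
  (0,7) → (φ(0),φ(7)) = (1,6) ∈ E(G2) ✓
  (0,8) → (φ(0),φ(8)) = (6,7) ∈ E(G2) ✓
  (0,10) → (φ(0),φ(10)) = (0,6) ∈ E(G2) ✓
  (1,3) → (φ(1),φ(3)) = (10,11) ∈ E(G2) ✓
  (1,6) → (φ(1),φ(6)) = (8,11) ∈ E(G2) ✓
  (1,7) → (φ(1),φ(7)) = (1,11) ∈ E(G2) ✓
  (1,8) → (φ(1),φ(8)) = (7,11) ∈ E(G2) ✓
  (1,9) → (φ(1),φ(9)) = (5,11) ∈ E(G2) ✓
  (1,11) → (φ(1),φ(11)) = (4,11) ∈ E(G2) ✓
  (2,3) → (φ(2),φ(3)) = (9,10) ∈ E(G2) ✓
  (2,4) → (φ(2),φ(4)) = (2,9) ∈ E(G2) ✓
  (2,7) → (φ(2),φ(7)) = (1,9) ∈ E(G2) ✓
  (2,8) → (φ(2),φ(8)) = (7,9) ∈ E(G2) ✓
  (2,9) → (φ(2),φ(9)) = (5,9) ∈ E(G2) ✓
  (2,10) → (φ(2),φ(10)) = (0,9) ∈ E(G2) ✓
  (2,11) → (φ(2),φ(11)) = (4,9) ∈ E(G2) ✓
  (3,5) → (φ(3),φ(5)) = (3,10) ∈ E(G2) ✓
  (3,6) → (φ(3),φ(6)) = (8,10) ∈ E(G2) ✓
  (3,7) → (φ(3),φ(7)) = (1,10) ∈ E(G2) ✓
  (3,8) → (φ(3),φ(8)) = (7,10) ∈ E(G2) ✓
  (3,9) → (φ(3),φ(9)) = (5,10) ∈ E(G2) ✓
  (4,7) → (φ(4),φ(7)) = (1,2) ∈ E(G2) ✓
  (4,8) → (φ(4),φ(8)) = (2,7) ∈ E(G2) ✓
  (4,9) → (φ(4),φ(9)) = (2,5) ∈ E(G2) ✓
  (4,10) → (φ(4),φ(10)) = (0,2) ∈ E(G2) ✓
  (5,7) → (φ(5),φ(7)) = (1,3) ∈ E(G2) ✓
  (5,8) → (φ(5),φ(8)) = (3,7) ∈ E(G2) ✓
  (5,9) → (φ(5),φ(9)) = (3,5) ∈ E(G2) ✓
  (5,10) → (φ(5),φ(10)) = (0,3) ∈ E(G2) ✓
  (6,9) → (φ(6),φ(9)) = (5,8) ∈ E(G2) ✓
  (6,11) → (φ(6),φ(11)) = (4,8) ∈ E(G2) ✓
  (7,10) → (φ(7),φ(10)) = (0,1) ∈ E(G2) ✓
  (7,11) → (φ(7),φ(11)) = (1,4) ∈ E(G2) ✓
  (8,9) → (φ(8),φ(9)) = (5,7) ∈ E(G2) ✓
  (8,10) → (φ(8),φ(10)) = (0,7) ∈ E(G2) ✓
  (8,11) → (φ(8),φ(11)) = (4,7) ∈ E(G2) ✓
  (9,10) → (φ(9),φ(10)) = (0,5) ∈ E(G2) ✓
All 41 edges of G1 map to edges of G2, and |E(G1)| = |E(G2)| = 41, so φ is a bijection on edges as well as vertices. Hence G1 ≅ G2.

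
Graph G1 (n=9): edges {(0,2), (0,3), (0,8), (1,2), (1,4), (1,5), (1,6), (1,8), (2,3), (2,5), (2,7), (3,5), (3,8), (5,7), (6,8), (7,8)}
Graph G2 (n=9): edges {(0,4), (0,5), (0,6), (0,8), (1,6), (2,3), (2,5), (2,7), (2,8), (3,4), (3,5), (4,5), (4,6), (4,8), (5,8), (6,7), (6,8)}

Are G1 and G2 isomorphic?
No, not isomorphic

The graphs are NOT isomorphic.

Counting triangles (3-cliques): G1 has 6, G2 has 10.
Triangle count is an isomorphism invariant, so differing triangle counts rule out isomorphism.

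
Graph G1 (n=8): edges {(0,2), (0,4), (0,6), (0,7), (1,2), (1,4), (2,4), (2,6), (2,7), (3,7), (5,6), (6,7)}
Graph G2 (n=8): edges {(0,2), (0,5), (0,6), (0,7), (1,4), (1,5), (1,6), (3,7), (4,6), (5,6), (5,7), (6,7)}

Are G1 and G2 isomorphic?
Yes, isomorphic

The graphs are isomorphic.
One valid mapping φ: V(G1) → V(G2): 0→5, 1→4, 2→6, 3→2, 4→1, 5→3, 6→7, 7→0

Verify φ preserves adjacency — for each edge of G1, its image is an edge of G2:
  (0,2) → (φ(0),φ(2)) = (5,6) ∈ E(G2) ✓
  (0,4) → (φ(0),φ(4)) = (1,5) ∈ E(G2) ✓
  (0,6) → (φ(0),φ(6)) = (5,7) ∈ E(G2) ✓
  (0,7) → (φ(0),φ(7)) = (0,5) ∈ E(G2) ✓
  (1,2) → (φ(1),φ(2)) = (4,6) ∈ E(G2) ✓
  (1,4) → (φ(1),φ(4)) = (1,4) ∈ E(G2) ✓
  (2,4) → (φ(2),φ(4)) = (1,6) ∈ E(G2) ✓
  (2,6) → (φ(2),φ(6)) = (6,7) ∈ E(G2) ✓
  (2,7) → (φ(2),φ(7)) = (0,6) ∈ E(G2) ✓
  (3,7) → (φ(3),φ(7)) = (0,2) ∈ E(G2) ✓
  (5,6) → (φ(5),φ(6)) = (3,7) ∈ E(G2) ✓
  (6,7) → (φ(6),φ(7)) = (0,7) ∈ E(G2) ✓
All 12 edges of G1 map to edges of G2, and |E(G1)| = |E(G2)| = 12, so φ is a bijection on edges as well as vertices. Hence G1 ≅ G2.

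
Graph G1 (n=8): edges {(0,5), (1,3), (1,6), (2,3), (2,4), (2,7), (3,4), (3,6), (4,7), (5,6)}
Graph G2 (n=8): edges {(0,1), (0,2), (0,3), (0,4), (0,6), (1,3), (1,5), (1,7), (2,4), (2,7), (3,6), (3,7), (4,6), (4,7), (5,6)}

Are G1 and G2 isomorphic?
No, not isomorphic

The graphs are NOT isomorphic.

Counting triangles (3-cliques): G1 has 3, G2 has 6.
Triangle count is an isomorphism invariant, so differing triangle counts rule out isomorphism.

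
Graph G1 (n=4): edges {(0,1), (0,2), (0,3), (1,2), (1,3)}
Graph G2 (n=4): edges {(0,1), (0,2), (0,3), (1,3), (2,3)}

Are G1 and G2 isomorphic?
Yes, isomorphic

The graphs are isomorphic.
One valid mapping φ: V(G1) → V(G2): 0→3, 1→0, 2→1, 3→2

Verify φ preserves adjacency — for each edge of G1, its image is an edge of G2:
  (0,1) → (φ(0),φ(1)) = (0,3) ∈ E(G2) ✓
  (0,2) → (φ(0),φ(2)) = (1,3) ∈ E(G2) ✓
  (0,3) → (φ(0),φ(3)) = (2,3) ∈ E(G2) ✓
  (1,2) → (φ(1),φ(2)) = (0,1) ∈ E(G2) ✓
  (1,3) → (φ(1),φ(3)) = (0,2) ∈ E(G2) ✓
All 5 edges of G1 map to edges of G2, and |E(G1)| = |E(G2)| = 5, so φ is a bijection on edges as well as vertices. Hence G1 ≅ G2.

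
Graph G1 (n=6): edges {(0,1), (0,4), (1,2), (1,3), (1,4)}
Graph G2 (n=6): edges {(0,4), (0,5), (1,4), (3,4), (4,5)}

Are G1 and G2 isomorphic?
Yes, isomorphic

The graphs are isomorphic.
One valid mapping φ: V(G1) → V(G2): 0→5, 1→4, 2→1, 3→3, 4→0, 5→2

Verify φ preserves adjacency — for each edge of G1, its image is an edge of G2:
  (0,1) → (φ(0),φ(1)) = (4,5) ∈ E(G2) ✓
  (0,4) → (φ(0),φ(4)) = (0,5) ∈ E(G2) ✓
  (1,2) → (φ(1),φ(2)) = (1,4) ∈ E(G2) ✓
  (1,3) → (φ(1),φ(3)) = (3,4) ∈ E(G2) ✓
  (1,4) → (φ(1),φ(4)) = (0,4) ∈ E(G2) ✓
All 5 edges of G1 map to edges of G2, and |E(G1)| = |E(G2)| = 5, so φ is a bijection on edges as well as vertices. Hence G1 ≅ G2.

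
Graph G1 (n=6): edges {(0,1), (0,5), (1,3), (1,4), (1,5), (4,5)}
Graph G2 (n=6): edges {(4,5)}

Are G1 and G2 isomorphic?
No, not isomorphic

The graphs are NOT isomorphic.

Connected components of G1: 2 component(s) with vertex sets [[2], [0, 1, 3, 4, 5]], sizes [1, 5].
Connected components of G2: 5 component(s) with vertex sets [[0], [1], [2], [3], [4, 5]], sizes [1, 1, 1, 1, 2].
The number of connected components (and the multiset of component sizes) is an isomorphism invariant — an isomorphism maps each component of G1 bijectively onto a component of G2. Since G1 has 2 component(s) and G2 has 5, they cannot be isomorphic.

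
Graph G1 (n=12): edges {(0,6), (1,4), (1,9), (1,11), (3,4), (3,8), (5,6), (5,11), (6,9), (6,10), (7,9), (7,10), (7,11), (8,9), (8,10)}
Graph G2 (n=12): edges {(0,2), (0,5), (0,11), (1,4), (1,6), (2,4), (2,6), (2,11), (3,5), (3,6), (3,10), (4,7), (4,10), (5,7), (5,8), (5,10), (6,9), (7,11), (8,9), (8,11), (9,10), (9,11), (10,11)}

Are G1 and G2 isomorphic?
No, not isomorphic

The graphs are NOT isomorphic.

Degrees in G1: deg(0)=1, deg(1)=3, deg(2)=0, deg(3)=2, deg(4)=2, deg(5)=2, deg(6)=4, deg(7)=3, deg(8)=3, deg(9)=4, deg(10)=3, deg(11)=3.
Sorted degree sequence of G1: [4, 4, 3, 3, 3, 3, 3, 2, 2, 2, 1, 0].
Degrees in G2: deg(0)=3, deg(1)=2, deg(2)=4, deg(3)=3, deg(4)=4, deg(5)=5, deg(6)=4, deg(7)=3, deg(8)=3, deg(9)=4, deg(10)=5, deg(11)=6.
Sorted degree sequence of G2: [6, 5, 5, 4, 4, 4, 4, 3, 3, 3, 3, 2].
The (sorted) degree sequence is an isomorphism invariant, so since G1 and G2 have different degree sequences they cannot be isomorphic.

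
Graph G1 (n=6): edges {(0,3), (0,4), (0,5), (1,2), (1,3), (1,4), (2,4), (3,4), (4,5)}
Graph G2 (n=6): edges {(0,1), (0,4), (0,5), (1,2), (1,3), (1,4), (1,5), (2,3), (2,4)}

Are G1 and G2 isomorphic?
Yes, isomorphic

The graphs are isomorphic.
One valid mapping φ: V(G1) → V(G2): 0→0, 1→2, 2→3, 3→4, 4→1, 5→5

Verify φ preserves adjacency — for each edge of G1, its image is an edge of G2:
  (0,3) → (φ(0),φ(3)) = (0,4) ∈ E(G2) ✓
  (0,4) → (φ(0),φ(4)) = (0,1) ∈ E(G2) ✓
  (0,5) → (φ(0),φ(5)) = (0,5) ∈ E(G2) ✓
  (1,2) → (φ(1),φ(2)) = (2,3) ∈ E(G2) ✓
  (1,3) → (φ(1),φ(3)) = (2,4) ∈ E(G2) ✓
  (1,4) → (φ(1),φ(4)) = (1,2) ∈ E(G2) ✓
  (2,4) → (φ(2),φ(4)) = (1,3) ∈ E(G2) ✓
  (3,4) → (φ(3),φ(4)) = (1,4) ∈ E(G2) ✓
  (4,5) → (φ(4),φ(5)) = (1,5) ∈ E(G2) ✓
All 9 edges of G1 map to edges of G2, and |E(G1)| = |E(G2)| = 9, so φ is a bijection on edges as well as vertices. Hence G1 ≅ G2.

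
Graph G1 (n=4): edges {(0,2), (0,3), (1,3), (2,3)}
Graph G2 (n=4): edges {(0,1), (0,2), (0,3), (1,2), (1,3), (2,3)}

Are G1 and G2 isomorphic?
No, not isomorphic

The graphs are NOT isomorphic.

Degrees in G1: deg(0)=2, deg(1)=1, deg(2)=2, deg(3)=3.
Sorted degree sequence of G1: [3, 2, 2, 1].
Degrees in G2: deg(0)=3, deg(1)=3, deg(2)=3, deg(3)=3.
Sorted degree sequence of G2: [3, 3, 3, 3].
The (sorted) degree sequence is an isomorphism invariant, so since G1 and G2 have different degree sequences they cannot be isomorphic.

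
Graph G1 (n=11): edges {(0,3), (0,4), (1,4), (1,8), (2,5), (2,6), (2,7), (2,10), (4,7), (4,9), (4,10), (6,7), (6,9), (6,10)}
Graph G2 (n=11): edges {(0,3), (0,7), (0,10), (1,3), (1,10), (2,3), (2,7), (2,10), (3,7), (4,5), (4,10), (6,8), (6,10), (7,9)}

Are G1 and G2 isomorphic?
Yes, isomorphic

The graphs are isomorphic.
One valid mapping φ: V(G1) → V(G2): 0→4, 1→6, 2→7, 3→5, 4→10, 5→9, 6→3, 7→2, 8→8, 9→1, 10→0

Verify φ preserves adjacency — for each edge of G1, its image is an edge of G2:
  (0,3) → (φ(0),φ(3)) = (4,5) ∈ E(G2) ✓
  (0,4) → (φ(0),φ(4)) = (4,10) ∈ E(G2) ✓
  (1,4) → (φ(1),φ(4)) = (6,10) ∈ E(G2) ✓
  (1,8) → (φ(1),φ(8)) = (6,8) ∈ E(G2) ✓
  (2,5) → (φ(2),φ(5)) = (7,9) ∈ E(G2) ✓
  (2,6) → (φ(2),φ(6)) = (3,7) ∈ E(G2) ✓
  (2,7) → (φ(2),φ(7)) = (2,7) ∈ E(G2) ✓
  (2,10) → (φ(2),φ(10)) = (0,7) ∈ E(G2) ✓
  (4,7) → (φ(4),φ(7)) = (2,10) ∈ E(G2) ✓
  (4,9) → (φ(4),φ(9)) = (1,10) ∈ E(G2) ✓
  (4,10) → (φ(4),φ(10)) = (0,10) ∈ E(G2) ✓
  (6,7) → (φ(6),φ(7)) = (2,3) ∈ E(G2) ✓
  (6,9) → (φ(6),φ(9)) = (1,3) ∈ E(G2) ✓
  (6,10) → (φ(6),φ(10)) = (0,3) ∈ E(G2) ✓
All 14 edges of G1 map to edges of G2, and |E(G1)| = |E(G2)| = 14, so φ is a bijection on edges as well as vertices. Hence G1 ≅ G2.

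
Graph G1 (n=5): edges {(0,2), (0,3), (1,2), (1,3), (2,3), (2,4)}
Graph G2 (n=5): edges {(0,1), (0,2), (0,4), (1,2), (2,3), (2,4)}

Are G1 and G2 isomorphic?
Yes, isomorphic

The graphs are isomorphic.
One valid mapping φ: V(G1) → V(G2): 0→4, 1→1, 2→2, 3→0, 4→3

Verify φ preserves adjacency — for each edge of G1, its image is an edge of G2:
  (0,2) → (φ(0),φ(2)) = (2,4) ∈ E(G2) ✓
  (0,3) → (φ(0),φ(3)) = (0,4) ∈ E(G2) ✓
  (1,2) → (φ(1),φ(2)) = (1,2) ∈ E(G2) ✓
  (1,3) → (φ(1),φ(3)) = (0,1) ∈ E(G2) ✓
  (2,3) → (φ(2),φ(3)) = (0,2) ∈ E(G2) ✓
  (2,4) → (φ(2),φ(4)) = (2,3) ∈ E(G2) ✓
All 6 edges of G1 map to edges of G2, and |E(G1)| = |E(G2)| = 6, so φ is a bijection on edges as well as vertices. Hence G1 ≅ G2.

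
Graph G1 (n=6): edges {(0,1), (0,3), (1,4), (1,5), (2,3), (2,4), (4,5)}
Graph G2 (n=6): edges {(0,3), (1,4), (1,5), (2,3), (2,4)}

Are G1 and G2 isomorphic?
No, not isomorphic

The graphs are NOT isomorphic.

Counting edges: G1 has 7 edge(s); G2 has 5 edge(s).
Edge count is an isomorphism invariant (a bijection on vertices induces a bijection on edges), so differing edge counts rule out isomorphism.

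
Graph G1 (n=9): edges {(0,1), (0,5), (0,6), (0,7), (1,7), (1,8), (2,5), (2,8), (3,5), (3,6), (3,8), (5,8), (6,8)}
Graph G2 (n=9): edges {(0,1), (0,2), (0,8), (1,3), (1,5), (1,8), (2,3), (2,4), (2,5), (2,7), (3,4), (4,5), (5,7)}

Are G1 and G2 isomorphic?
Yes, isomorphic

The graphs are isomorphic.
One valid mapping φ: V(G1) → V(G2): 0→1, 1→0, 2→7, 3→4, 4→6, 5→5, 6→3, 7→8, 8→2

Verify φ preserves adjacency — for each edge of G1, its image is an edge of G2:
  (0,1) → (φ(0),φ(1)) = (0,1) ∈ E(G2) ✓
  (0,5) → (φ(0),φ(5)) = (1,5) ∈ E(G2) ✓
  (0,6) → (φ(0),φ(6)) = (1,3) ∈ E(G2) ✓
  (0,7) → (φ(0),φ(7)) = (1,8) ∈ E(G2) ✓
  (1,7) → (φ(1),φ(7)) = (0,8) ∈ E(G2) ✓
  (1,8) → (φ(1),φ(8)) = (0,2) ∈ E(G2) ✓
  (2,5) → (φ(2),φ(5)) = (5,7) ∈ E(G2) ✓
  (2,8) → (φ(2),φ(8)) = (2,7) ∈ E(G2) ✓
  (3,5) → (φ(3),φ(5)) = (4,5) ∈ E(G2) ✓
  (3,6) → (φ(3),φ(6)) = (3,4) ∈ E(G2) ✓
  (3,8) → (φ(3),φ(8)) = (2,4) ∈ E(G2) ✓
  (5,8) → (φ(5),φ(8)) = (2,5) ∈ E(G2) ✓
  (6,8) → (φ(6),φ(8)) = (2,3) ∈ E(G2) ✓
All 13 edges of G1 map to edges of G2, and |E(G1)| = |E(G2)| = 13, so φ is a bijection on edges as well as vertices. Hence G1 ≅ G2.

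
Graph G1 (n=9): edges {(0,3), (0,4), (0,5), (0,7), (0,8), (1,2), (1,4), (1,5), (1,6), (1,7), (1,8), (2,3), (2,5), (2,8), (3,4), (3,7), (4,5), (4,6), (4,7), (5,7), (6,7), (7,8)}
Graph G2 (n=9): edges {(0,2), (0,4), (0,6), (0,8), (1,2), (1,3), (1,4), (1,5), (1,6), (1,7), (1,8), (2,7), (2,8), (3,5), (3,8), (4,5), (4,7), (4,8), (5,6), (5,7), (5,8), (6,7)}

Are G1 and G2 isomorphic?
Yes, isomorphic

The graphs are isomorphic.
One valid mapping φ: V(G1) → V(G2): 0→7, 1→8, 2→0, 3→6, 4→5, 5→4, 6→3, 7→1, 8→2

Verify φ preserves adjacency — for each edge of G1, its image is an edge of G2:
  (0,3) → (φ(0),φ(3)) = (6,7) ∈ E(G2) ✓
  (0,4) → (φ(0),φ(4)) = (5,7) ∈ E(G2) ✓
  (0,5) → (φ(0),φ(5)) = (4,7) ∈ E(G2) ✓
  (0,7) → (φ(0),φ(7)) = (1,7) ∈ E(G2) ✓
  (0,8) → (φ(0),φ(8)) = (2,7) ∈ E(G2) ✓
  (1,2) → (φ(1),φ(2)) = (0,8) ∈ E(G2) ✓
  (1,4) → (φ(1),φ(4)) = (5,8) ∈ E(G2) ✓
  (1,5) → (φ(1),φ(5)) = (4,8) ∈ E(G2) ✓
  (1,6) → (φ(1),φ(6)) = (3,8) ∈ E(G2) ✓
  (1,7) → (φ(1),φ(7)) = (1,8) ∈ E(G2) ✓
  (1,8) → (φ(1),φ(8)) = (2,8) ∈ E(G2) ✓
  (2,3) → (φ(2),φ(3)) = (0,6) ∈ E(G2) ✓
  (2,5) → (φ(2),φ(5)) = (0,4) ∈ E(G2) ✓
  (2,8) → (φ(2),φ(8)) = (0,2) ∈ E(G2) ✓
  (3,4) → (φ(3),φ(4)) = (5,6) ∈ E(G2) ✓
  (3,7) → (φ(3),φ(7)) = (1,6) ∈ E(G2) ✓
  (4,5) → (φ(4),φ(5)) = (4,5) ∈ E(G2) ✓
  (4,6) → (φ(4),φ(6)) = (3,5) ∈ E(G2) ✓
  (4,7) → (φ(4),φ(7)) = (1,5) ∈ E(G2) ✓
  (5,7) → (φ(5),φ(7)) = (1,4) ∈ E(G2) ✓
  (6,7) → (φ(6),φ(7)) = (1,3) ∈ E(G2) ✓
  (7,8) → (φ(7),φ(8)) = (1,2) ∈ E(G2) ✓
All 22 edges of G1 map to edges of G2, and |E(G1)| = |E(G2)| = 22, so φ is a bijection on edges as well as vertices. Hence G1 ≅ G2.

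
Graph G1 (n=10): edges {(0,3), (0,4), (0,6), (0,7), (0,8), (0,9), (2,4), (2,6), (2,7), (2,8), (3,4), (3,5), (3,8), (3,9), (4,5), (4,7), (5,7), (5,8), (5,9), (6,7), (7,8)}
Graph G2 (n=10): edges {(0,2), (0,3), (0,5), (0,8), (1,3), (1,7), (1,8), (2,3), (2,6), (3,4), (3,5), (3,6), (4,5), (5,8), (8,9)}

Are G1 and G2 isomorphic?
No, not isomorphic

The graphs are NOT isomorphic.

Degrees in G1: deg(0)=6, deg(1)=0, deg(2)=4, deg(3)=5, deg(4)=5, deg(5)=5, deg(6)=3, deg(7)=6, deg(8)=5, deg(9)=3.
Sorted degree sequence of G1: [6, 6, 5, 5, 5, 5, 4, 3, 3, 0].
Degrees in G2: deg(0)=4, deg(1)=3, deg(2)=3, deg(3)=6, deg(4)=2, deg(5)=4, deg(6)=2, deg(7)=1, deg(8)=4, deg(9)=1.
Sorted degree sequence of G2: [6, 4, 4, 4, 3, 3, 2, 2, 1, 1].
The (sorted) degree sequence is an isomorphism invariant, so since G1 and G2 have different degree sequences they cannot be isomorphic.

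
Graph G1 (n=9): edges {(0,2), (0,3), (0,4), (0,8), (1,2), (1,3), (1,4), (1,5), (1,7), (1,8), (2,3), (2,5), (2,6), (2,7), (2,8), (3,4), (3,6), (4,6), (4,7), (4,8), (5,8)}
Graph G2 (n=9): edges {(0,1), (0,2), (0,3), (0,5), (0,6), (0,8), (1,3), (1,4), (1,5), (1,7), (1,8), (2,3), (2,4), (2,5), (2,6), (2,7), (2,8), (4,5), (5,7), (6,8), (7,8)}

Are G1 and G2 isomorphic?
Yes, isomorphic

The graphs are isomorphic.
One valid mapping φ: V(G1) → V(G2): 0→7, 1→0, 2→2, 3→5, 4→1, 5→6, 6→4, 7→3, 8→8

Verify φ preserves adjacency — for each edge of G1, its image is an edge of G2:
  (0,2) → (φ(0),φ(2)) = (2,7) ∈ E(G2) ✓
  (0,3) → (φ(0),φ(3)) = (5,7) ∈ E(G2) ✓
  (0,4) → (φ(0),φ(4)) = (1,7) ∈ E(G2) ✓
  (0,8) → (φ(0),φ(8)) = (7,8) ∈ E(G2) ✓
  (1,2) → (φ(1),φ(2)) = (0,2) ∈ E(G2) ✓
  (1,3) → (φ(1),φ(3)) = (0,5) ∈ E(G2) ✓
  (1,4) → (φ(1),φ(4)) = (0,1) ∈ E(G2) ✓
  (1,5) → (φ(1),φ(5)) = (0,6) ∈ E(G2) ✓
  (1,7) → (φ(1),φ(7)) = (0,3) ∈ E(G2) ✓
  (1,8) → (φ(1),φ(8)) = (0,8) ∈ E(G2) ✓
  (2,3) → (φ(2),φ(3)) = (2,5) ∈ E(G2) ✓
  (2,5) → (φ(2),φ(5)) = (2,6) ∈ E(G2) ✓
  (2,6) → (φ(2),φ(6)) = (2,4) ∈ E(G2) ✓
  (2,7) → (φ(2),φ(7)) = (2,3) ∈ E(G2) ✓
  (2,8) → (φ(2),φ(8)) = (2,8) ∈ E(G2) ✓
  (3,4) → (φ(3),φ(4)) = (1,5) ∈ E(G2) ✓
  (3,6) → (φ(3),φ(6)) = (4,5) ∈ E(G2) ✓
  (4,6) → (φ(4),φ(6)) = (1,4) ∈ E(G2) ✓
  (4,7) → (φ(4),φ(7)) = (1,3) ∈ E(G2) ✓
  (4,8) → (φ(4),φ(8)) = (1,8) ∈ E(G2) ✓
  (5,8) → (φ(5),φ(8)) = (6,8) ∈ E(G2) ✓
All 21 edges of G1 map to edges of G2, and |E(G1)| = |E(G2)| = 21, so φ is a bijection on edges as well as vertices. Hence G1 ≅ G2.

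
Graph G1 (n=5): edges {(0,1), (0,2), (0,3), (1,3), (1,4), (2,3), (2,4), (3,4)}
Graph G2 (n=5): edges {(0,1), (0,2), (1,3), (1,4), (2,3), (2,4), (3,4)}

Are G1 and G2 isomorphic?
No, not isomorphic

The graphs are NOT isomorphic.

Counting edges: G1 has 8 edge(s); G2 has 7 edge(s).
Edge count is an isomorphism invariant (a bijection on vertices induces a bijection on edges), so differing edge counts rule out isomorphism.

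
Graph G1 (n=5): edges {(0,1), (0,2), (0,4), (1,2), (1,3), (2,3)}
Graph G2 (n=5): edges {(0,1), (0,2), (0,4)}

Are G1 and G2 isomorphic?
No, not isomorphic

The graphs are NOT isomorphic.

Connected components of G1: 1 component(s) with vertex sets [[0, 1, 2, 3, 4]], sizes [5].
Connected components of G2: 2 component(s) with vertex sets [[3], [0, 1, 2, 4]], sizes [1, 4].
The number of connected components (and the multiset of component sizes) is an isomorphism invariant — an isomorphism maps each component of G1 bijectively onto a component of G2. Since G1 has 1 component(s) and G2 has 2, they cannot be isomorphic.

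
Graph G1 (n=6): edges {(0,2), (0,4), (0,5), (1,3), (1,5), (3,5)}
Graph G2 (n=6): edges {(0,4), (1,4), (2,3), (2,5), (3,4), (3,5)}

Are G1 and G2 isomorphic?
Yes, isomorphic

The graphs are isomorphic.
One valid mapping φ: V(G1) → V(G2): 0→4, 1→2, 2→0, 3→5, 4→1, 5→3

Verify φ preserves adjacency — for each edge of G1, its image is an edge of G2:
  (0,2) → (φ(0),φ(2)) = (0,4) ∈ E(G2) ✓
  (0,4) → (φ(0),φ(4)) = (1,4) ∈ E(G2) ✓
  (0,5) → (φ(0),φ(5)) = (3,4) ∈ E(G2) ✓
  (1,3) → (φ(1),φ(3)) = (2,5) ∈ E(G2) ✓
  (1,5) → (φ(1),φ(5)) = (2,3) ∈ E(G2) ✓
  (3,5) → (φ(3),φ(5)) = (3,5) ∈ E(G2) ✓
All 6 edges of G1 map to edges of G2, and |E(G1)| = |E(G2)| = 6, so φ is a bijection on edges as well as vertices. Hence G1 ≅ G2.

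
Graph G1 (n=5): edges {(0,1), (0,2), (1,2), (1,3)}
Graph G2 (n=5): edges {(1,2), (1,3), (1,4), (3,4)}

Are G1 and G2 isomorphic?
Yes, isomorphic

The graphs are isomorphic.
One valid mapping φ: V(G1) → V(G2): 0→3, 1→1, 2→4, 3→2, 4→0

Verify φ preserves adjacency — for each edge of G1, its image is an edge of G2:
  (0,1) → (φ(0),φ(1)) = (1,3) ∈ E(G2) ✓
  (0,2) → (φ(0),φ(2)) = (3,4) ∈ E(G2) ✓
  (1,2) → (φ(1),φ(2)) = (1,4) ∈ E(G2) ✓
  (1,3) → (φ(1),φ(3)) = (1,2) ∈ E(G2) ✓
All 4 edges of G1 map to edges of G2, and |E(G1)| = |E(G2)| = 4, so φ is a bijection on edges as well as vertices. Hence G1 ≅ G2.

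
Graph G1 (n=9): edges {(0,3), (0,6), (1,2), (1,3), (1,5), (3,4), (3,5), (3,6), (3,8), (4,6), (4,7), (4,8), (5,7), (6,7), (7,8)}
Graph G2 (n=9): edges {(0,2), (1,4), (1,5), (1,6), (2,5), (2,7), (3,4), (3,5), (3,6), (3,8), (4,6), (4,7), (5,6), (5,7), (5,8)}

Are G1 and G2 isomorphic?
Yes, isomorphic

The graphs are isomorphic.
One valid mapping φ: V(G1) → V(G2): 0→8, 1→2, 2→0, 3→5, 4→6, 5→7, 6→3, 7→4, 8→1

Verify φ preserves adjacency — for each edge of G1, its image is an edge of G2:
  (0,3) → (φ(0),φ(3)) = (5,8) ∈ E(G2) ✓
  (0,6) → (φ(0),φ(6)) = (3,8) ∈ E(G2) ✓
  (1,2) → (φ(1),φ(2)) = (0,2) ∈ E(G2) ✓
  (1,3) → (φ(1),φ(3)) = (2,5) ∈ E(G2) ✓
  (1,5) → (φ(1),φ(5)) = (2,7) ∈ E(G2) ✓
  (3,4) → (φ(3),φ(4)) = (5,6) ∈ E(G2) ✓
  (3,5) → (φ(3),φ(5)) = (5,7) ∈ E(G2) ✓
  (3,6) → (φ(3),φ(6)) = (3,5) ∈ E(G2) ✓
  (3,8) → (φ(3),φ(8)) = (1,5) ∈ E(G2) ✓
  (4,6) → (φ(4),φ(6)) = (3,6) ∈ E(G2) ✓
  (4,7) → (φ(4),φ(7)) = (4,6) ∈ E(G2) ✓
  (4,8) → (φ(4),φ(8)) = (1,6) ∈ E(G2) ✓
  (5,7) → (φ(5),φ(7)) = (4,7) ∈ E(G2) ✓
  (6,7) → (φ(6),φ(7)) = (3,4) ∈ E(G2) ✓
  (7,8) → (φ(7),φ(8)) = (1,4) ∈ E(G2) ✓
All 15 edges of G1 map to edges of G2, and |E(G1)| = |E(G2)| = 15, so φ is a bijection on edges as well as vertices. Hence G1 ≅ G2.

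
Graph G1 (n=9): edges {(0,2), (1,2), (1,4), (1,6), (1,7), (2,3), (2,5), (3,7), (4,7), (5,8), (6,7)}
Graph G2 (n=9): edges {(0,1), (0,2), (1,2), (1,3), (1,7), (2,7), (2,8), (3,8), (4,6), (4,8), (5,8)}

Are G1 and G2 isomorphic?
Yes, isomorphic

The graphs are isomorphic.
One valid mapping φ: V(G1) → V(G2): 0→5, 1→2, 2→8, 3→3, 4→7, 5→4, 6→0, 7→1, 8→6

Verify φ preserves adjacency — for each edge of G1, its image is an edge of G2:
  (0,2) → (φ(0),φ(2)) = (5,8) ∈ E(G2) ✓
  (1,2) → (φ(1),φ(2)) = (2,8) ∈ E(G2) ✓
  (1,4) → (φ(1),φ(4)) = (2,7) ∈ E(G2) ✓
  (1,6) → (φ(1),φ(6)) = (0,2) ∈ E(G2) ✓
  (1,7) → (φ(1),φ(7)) = (1,2) ∈ E(G2) ✓
  (2,3) → (φ(2),φ(3)) = (3,8) ∈ E(G2) ✓
  (2,5) → (φ(2),φ(5)) = (4,8) ∈ E(G2) ✓
  (3,7) → (φ(3),φ(7)) = (1,3) ∈ E(G2) ✓
  (4,7) → (φ(4),φ(7)) = (1,7) ∈ E(G2) ✓
  (5,8) → (φ(5),φ(8)) = (4,6) ∈ E(G2) ✓
  (6,7) → (φ(6),φ(7)) = (0,1) ∈ E(G2) ✓
All 11 edges of G1 map to edges of G2, and |E(G1)| = |E(G2)| = 11, so φ is a bijection on edges as well as vertices. Hence G1 ≅ G2.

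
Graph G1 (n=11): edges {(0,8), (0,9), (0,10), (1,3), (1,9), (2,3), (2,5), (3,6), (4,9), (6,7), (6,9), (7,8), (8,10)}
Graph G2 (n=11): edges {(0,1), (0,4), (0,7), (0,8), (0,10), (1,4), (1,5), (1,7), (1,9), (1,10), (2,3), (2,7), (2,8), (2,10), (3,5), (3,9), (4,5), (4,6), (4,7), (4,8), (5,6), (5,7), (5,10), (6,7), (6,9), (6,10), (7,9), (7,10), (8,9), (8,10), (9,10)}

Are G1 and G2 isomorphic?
No, not isomorphic

The graphs are NOT isomorphic.

Counting triangles (3-cliques): G1 has 1, G2 has 27.
Triangle count is an isomorphism invariant, so differing triangle counts rule out isomorphism.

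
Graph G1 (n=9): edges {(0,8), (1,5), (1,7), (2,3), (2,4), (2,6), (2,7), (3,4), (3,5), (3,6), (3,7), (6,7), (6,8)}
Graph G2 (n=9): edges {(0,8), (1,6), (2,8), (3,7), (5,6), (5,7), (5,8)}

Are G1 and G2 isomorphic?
No, not isomorphic

The graphs are NOT isomorphic.

Degrees in G1: deg(0)=1, deg(1)=2, deg(2)=4, deg(3)=5, deg(4)=2, deg(5)=2, deg(6)=4, deg(7)=4, deg(8)=2.
Sorted degree sequence of G1: [5, 4, 4, 4, 2, 2, 2, 2, 1].
Degrees in G2: deg(0)=1, deg(1)=1, deg(2)=1, deg(3)=1, deg(4)=0, deg(5)=3, deg(6)=2, deg(7)=2, deg(8)=3.
Sorted degree sequence of G2: [3, 3, 2, 2, 1, 1, 1, 1, 0].
The (sorted) degree sequence is an isomorphism invariant, so since G1 and G2 have different degree sequences they cannot be isomorphic.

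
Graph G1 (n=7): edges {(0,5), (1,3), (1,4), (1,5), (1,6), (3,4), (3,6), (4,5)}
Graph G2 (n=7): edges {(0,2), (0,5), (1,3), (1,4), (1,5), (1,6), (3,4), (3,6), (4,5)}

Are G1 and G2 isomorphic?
No, not isomorphic

The graphs are NOT isomorphic.

Counting edges: G1 has 8 edge(s); G2 has 9 edge(s).
Edge count is an isomorphism invariant (a bijection on vertices induces a bijection on edges), so differing edge counts rule out isomorphism.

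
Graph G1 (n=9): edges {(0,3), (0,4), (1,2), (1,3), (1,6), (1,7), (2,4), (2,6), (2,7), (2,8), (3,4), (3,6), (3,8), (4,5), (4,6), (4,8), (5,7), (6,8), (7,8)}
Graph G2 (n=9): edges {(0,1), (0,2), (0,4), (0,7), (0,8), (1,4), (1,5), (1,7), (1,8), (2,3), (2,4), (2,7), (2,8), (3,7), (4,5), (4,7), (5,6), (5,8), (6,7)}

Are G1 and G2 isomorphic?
Yes, isomorphic

The graphs are isomorphic.
One valid mapping φ: V(G1) → V(G2): 0→3, 1→8, 2→1, 3→2, 4→7, 5→6, 6→0, 7→5, 8→4

Verify φ preserves adjacency — for each edge of G1, its image is an edge of G2:
  (0,3) → (φ(0),φ(3)) = (2,3) ∈ E(G2) ✓
  (0,4) → (φ(0),φ(4)) = (3,7) ∈ E(G2) ✓
  (1,2) → (φ(1),φ(2)) = (1,8) ∈ E(G2) ✓
  (1,3) → (φ(1),φ(3)) = (2,8) ∈ E(G2) ✓
  (1,6) → (φ(1),φ(6)) = (0,8) ∈ E(G2) ✓
  (1,7) → (φ(1),φ(7)) = (5,8) ∈ E(G2) ✓
  (2,4) → (φ(2),φ(4)) = (1,7) ∈ E(G2) ✓
  (2,6) → (φ(2),φ(6)) = (0,1) ∈ E(G2) ✓
  (2,7) → (φ(2),φ(7)) = (1,5) ∈ E(G2) ✓
  (2,8) → (φ(2),φ(8)) = (1,4) ∈ E(G2) ✓
  (3,4) → (φ(3),φ(4)) = (2,7) ∈ E(G2) ✓
  (3,6) → (φ(3),φ(6)) = (0,2) ∈ E(G2) ✓
  (3,8) → (φ(3),φ(8)) = (2,4) ∈ E(G2) ✓
  (4,5) → (φ(4),φ(5)) = (6,7) ∈ E(G2) ✓
  (4,6) → (φ(4),φ(6)) = (0,7) ∈ E(G2) ✓
  (4,8) → (φ(4),φ(8)) = (4,7) ∈ E(G2) ✓
  (5,7) → (φ(5),φ(7)) = (5,6) ∈ E(G2) ✓
  (6,8) → (φ(6),φ(8)) = (0,4) ∈ E(G2) ✓
  (7,8) → (φ(7),φ(8)) = (4,5) ∈ E(G2) ✓
All 19 edges of G1 map to edges of G2, and |E(G1)| = |E(G2)| = 19, so φ is a bijection on edges as well as vertices. Hence G1 ≅ G2.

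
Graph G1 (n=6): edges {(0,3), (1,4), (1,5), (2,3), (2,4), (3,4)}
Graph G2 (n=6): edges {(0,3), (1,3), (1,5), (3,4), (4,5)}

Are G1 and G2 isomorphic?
No, not isomorphic

The graphs are NOT isomorphic.

Counting triangles (3-cliques): G1 has 1, G2 has 0.
Triangle count is an isomorphism invariant, so differing triangle counts rule out isomorphism.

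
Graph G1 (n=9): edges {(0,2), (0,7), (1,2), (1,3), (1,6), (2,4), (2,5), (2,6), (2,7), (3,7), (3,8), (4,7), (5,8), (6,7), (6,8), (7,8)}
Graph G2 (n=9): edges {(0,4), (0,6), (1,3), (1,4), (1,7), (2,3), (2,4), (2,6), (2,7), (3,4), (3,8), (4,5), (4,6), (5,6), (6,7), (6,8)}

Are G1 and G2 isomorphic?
Yes, isomorphic

The graphs are isomorphic.
One valid mapping φ: V(G1) → V(G2): 0→5, 1→7, 2→6, 3→1, 4→0, 5→8, 6→2, 7→4, 8→3

Verify φ preserves adjacency — for each edge of G1, its image is an edge of G2:
  (0,2) → (φ(0),φ(2)) = (5,6) ∈ E(G2) ✓
  (0,7) → (φ(0),φ(7)) = (4,5) ∈ E(G2) ✓
  (1,2) → (φ(1),φ(2)) = (6,7) ∈ E(G2) ✓
  (1,3) → (φ(1),φ(3)) = (1,7) ∈ E(G2) ✓
  (1,6) → (φ(1),φ(6)) = (2,7) ∈ E(G2) ✓
  (2,4) → (φ(2),φ(4)) = (0,6) ∈ E(G2) ✓
  (2,5) → (φ(2),φ(5)) = (6,8) ∈ E(G2) ✓
  (2,6) → (φ(2),φ(6)) = (2,6) ∈ E(G2) ✓
  (2,7) → (φ(2),φ(7)) = (4,6) ∈ E(G2) ✓
  (3,7) → (φ(3),φ(7)) = (1,4) ∈ E(G2) ✓
  (3,8) → (φ(3),φ(8)) = (1,3) ∈ E(G2) ✓
  (4,7) → (φ(4),φ(7)) = (0,4) ∈ E(G2) ✓
  (5,8) → (φ(5),φ(8)) = (3,8) ∈ E(G2) ✓
  (6,7) → (φ(6),φ(7)) = (2,4) ∈ E(G2) ✓
  (6,8) → (φ(6),φ(8)) = (2,3) ∈ E(G2) ✓
  (7,8) → (φ(7),φ(8)) = (3,4) ∈ E(G2) ✓
All 16 edges of G1 map to edges of G2, and |E(G1)| = |E(G2)| = 16, so φ is a bijection on edges as well as vertices. Hence G1 ≅ G2.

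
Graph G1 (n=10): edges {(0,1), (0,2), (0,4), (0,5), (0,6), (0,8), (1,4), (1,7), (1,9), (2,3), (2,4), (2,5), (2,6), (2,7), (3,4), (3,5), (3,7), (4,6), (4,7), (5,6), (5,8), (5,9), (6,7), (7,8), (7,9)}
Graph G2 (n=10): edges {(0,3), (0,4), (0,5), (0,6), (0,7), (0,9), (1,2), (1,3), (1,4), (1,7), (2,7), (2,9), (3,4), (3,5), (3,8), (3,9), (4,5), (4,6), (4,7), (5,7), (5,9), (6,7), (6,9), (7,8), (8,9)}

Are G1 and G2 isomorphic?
Yes, isomorphic

The graphs are isomorphic.
One valid mapping φ: V(G1) → V(G2): 0→3, 1→1, 2→0, 3→6, 4→4, 5→9, 6→5, 7→7, 8→8, 9→2

Verify φ preserves adjacency — for each edge of G1, its image is an edge of G2:
  (0,1) → (φ(0),φ(1)) = (1,3) ∈ E(G2) ✓
  (0,2) → (φ(0),φ(2)) = (0,3) ∈ E(G2) ✓
  (0,4) → (φ(0),φ(4)) = (3,4) ∈ E(G2) ✓
  (0,5) → (φ(0),φ(5)) = (3,9) ∈ E(G2) ✓
  (0,6) → (φ(0),φ(6)) = (3,5) ∈ E(G2) ✓
  (0,8) → (φ(0),φ(8)) = (3,8) ∈ E(G2) ✓
  (1,4) → (φ(1),φ(4)) = (1,4) ∈ E(G2) ✓
  (1,7) → (φ(1),φ(7)) = (1,7) ∈ E(G2) ✓
  (1,9) → (φ(1),φ(9)) = (1,2) ∈ E(G2) ✓
  (2,3) → (φ(2),φ(3)) = (0,6) ∈ E(G2) ✓
  (2,4) → (φ(2),φ(4)) = (0,4) ∈ E(G2) ✓
  (2,5) → (φ(2),φ(5)) = (0,9) ∈ E(G2) ✓
  (2,6) → (φ(2),φ(6)) = (0,5) ∈ E(G2) ✓
  (2,7) → (φ(2),φ(7)) = (0,7) ∈ E(G2) ✓
  (3,4) → (φ(3),φ(4)) = (4,6) ∈ E(G2) ✓
  (3,5) → (φ(3),φ(5)) = (6,9) ∈ E(G2) ✓
  (3,7) → (φ(3),φ(7)) = (6,7) ∈ E(G2) ✓
  (4,6) → (φ(4),φ(6)) = (4,5) ∈ E(G2) ✓
  (4,7) → (φ(4),φ(7)) = (4,7) ∈ E(G2) ✓
  (5,6) → (φ(5),φ(6)) = (5,9) ∈ E(G2) ✓
  (5,8) → (φ(5),φ(8)) = (8,9) ∈ E(G2) ✓
  (5,9) → (φ(5),φ(9)) = (2,9) ∈ E(G2) ✓
  (6,7) → (φ(6),φ(7)) = (5,7) ∈ E(G2) ✓
  (7,8) → (φ(7),φ(8)) = (7,8) ∈ E(G2) ✓
  (7,9) → (φ(7),φ(9)) = (2,7) ∈ E(G2) ✓
All 25 edges of G1 map to edges of G2, and |E(G1)| = |E(G2)| = 25, so φ is a bijection on edges as well as vertices. Hence G1 ≅ G2.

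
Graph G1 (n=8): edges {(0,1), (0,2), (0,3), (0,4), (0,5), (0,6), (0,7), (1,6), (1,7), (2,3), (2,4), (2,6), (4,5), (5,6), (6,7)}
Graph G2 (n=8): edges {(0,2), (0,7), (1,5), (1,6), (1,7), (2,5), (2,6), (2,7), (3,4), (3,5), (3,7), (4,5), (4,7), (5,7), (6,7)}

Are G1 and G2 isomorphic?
Yes, isomorphic

The graphs are isomorphic.
One valid mapping φ: V(G1) → V(G2): 0→7, 1→3, 2→2, 3→0, 4→6, 5→1, 6→5, 7→4

Verify φ preserves adjacency — for each edge of G1, its image is an edge of G2:
  (0,1) → (φ(0),φ(1)) = (3,7) ∈ E(G2) ✓
  (0,2) → (φ(0),φ(2)) = (2,7) ∈ E(G2) ✓
  (0,3) → (φ(0),φ(3)) = (0,7) ∈ E(G2) ✓
  (0,4) → (φ(0),φ(4)) = (6,7) ∈ E(G2) ✓
  (0,5) → (φ(0),φ(5)) = (1,7) ∈ E(G2) ✓
  (0,6) → (φ(0),φ(6)) = (5,7) ∈ E(G2) ✓
  (0,7) → (φ(0),φ(7)) = (4,7) ∈ E(G2) ✓
  (1,6) → (φ(1),φ(6)) = (3,5) ∈ E(G2) ✓
  (1,7) → (φ(1),φ(7)) = (3,4) ∈ E(G2) ✓
  (2,3) → (φ(2),φ(3)) = (0,2) ∈ E(G2) ✓
  (2,4) → (φ(2),φ(4)) = (2,6) ∈ E(G2) ✓
  (2,6) → (φ(2),φ(6)) = (2,5) ∈ E(G2) ✓
  (4,5) → (φ(4),φ(5)) = (1,6) ∈ E(G2) ✓
  (5,6) → (φ(5),φ(6)) = (1,5) ∈ E(G2) ✓
  (6,7) → (φ(6),φ(7)) = (4,5) ∈ E(G2) ✓
All 15 edges of G1 map to edges of G2, and |E(G1)| = |E(G2)| = 15, so φ is a bijection on edges as well as vertices. Hence G1 ≅ G2.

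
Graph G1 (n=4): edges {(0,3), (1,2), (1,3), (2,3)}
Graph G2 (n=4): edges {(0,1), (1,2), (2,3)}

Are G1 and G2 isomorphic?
No, not isomorphic

The graphs are NOT isomorphic.

Degrees in G1: deg(0)=1, deg(1)=2, deg(2)=2, deg(3)=3.
Sorted degree sequence of G1: [3, 2, 2, 1].
Degrees in G2: deg(0)=1, deg(1)=2, deg(2)=2, deg(3)=1.
Sorted degree sequence of G2: [2, 2, 1, 1].
The (sorted) degree sequence is an isomorphism invariant, so since G1 and G2 have different degree sequences they cannot be isomorphic.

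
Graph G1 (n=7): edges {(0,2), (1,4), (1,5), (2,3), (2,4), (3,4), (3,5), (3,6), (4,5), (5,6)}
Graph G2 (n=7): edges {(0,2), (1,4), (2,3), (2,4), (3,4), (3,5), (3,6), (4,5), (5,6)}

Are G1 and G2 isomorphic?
No, not isomorphic

The graphs are NOT isomorphic.

Counting edges: G1 has 10 edge(s); G2 has 9 edge(s).
Edge count is an isomorphism invariant (a bijection on vertices induces a bijection on edges), so differing edge counts rule out isomorphism.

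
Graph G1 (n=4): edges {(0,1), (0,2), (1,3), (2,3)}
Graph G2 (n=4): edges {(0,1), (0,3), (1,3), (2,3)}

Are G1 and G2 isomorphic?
No, not isomorphic

The graphs are NOT isomorphic.

Counting triangles (3-cliques): G1 has 0, G2 has 1.
Triangle count is an isomorphism invariant, so differing triangle counts rule out isomorphism.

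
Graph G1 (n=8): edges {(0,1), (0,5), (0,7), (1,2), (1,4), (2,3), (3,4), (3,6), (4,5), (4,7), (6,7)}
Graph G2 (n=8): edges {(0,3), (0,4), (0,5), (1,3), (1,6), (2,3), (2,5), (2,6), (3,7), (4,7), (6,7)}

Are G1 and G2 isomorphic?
Yes, isomorphic

The graphs are isomorphic.
One valid mapping φ: V(G1) → V(G2): 0→6, 1→7, 2→4, 3→0, 4→3, 5→1, 6→5, 7→2

Verify φ preserves adjacency — for each edge of G1, its image is an edge of G2:
  (0,1) → (φ(0),φ(1)) = (6,7) ∈ E(G2) ✓
  (0,5) → (φ(0),φ(5)) = (1,6) ∈ E(G2) ✓
  (0,7) → (φ(0),φ(7)) = (2,6) ∈ E(G2) ✓
  (1,2) → (φ(1),φ(2)) = (4,7) ∈ E(G2) ✓
  (1,4) → (φ(1),φ(4)) = (3,7) ∈ E(G2) ✓
  (2,3) → (φ(2),φ(3)) = (0,4) ∈ E(G2) ✓
  (3,4) → (φ(3),φ(4)) = (0,3) ∈ E(G2) ✓
  (3,6) → (φ(3),φ(6)) = (0,5) ∈ E(G2) ✓
  (4,5) → (φ(4),φ(5)) = (1,3) ∈ E(G2) ✓
  (4,7) → (φ(4),φ(7)) = (2,3) ∈ E(G2) ✓
  (6,7) → (φ(6),φ(7)) = (2,5) ∈ E(G2) ✓
All 11 edges of G1 map to edges of G2, and |E(G1)| = |E(G2)| = 11, so φ is a bijection on edges as well as vertices. Hence G1 ≅ G2.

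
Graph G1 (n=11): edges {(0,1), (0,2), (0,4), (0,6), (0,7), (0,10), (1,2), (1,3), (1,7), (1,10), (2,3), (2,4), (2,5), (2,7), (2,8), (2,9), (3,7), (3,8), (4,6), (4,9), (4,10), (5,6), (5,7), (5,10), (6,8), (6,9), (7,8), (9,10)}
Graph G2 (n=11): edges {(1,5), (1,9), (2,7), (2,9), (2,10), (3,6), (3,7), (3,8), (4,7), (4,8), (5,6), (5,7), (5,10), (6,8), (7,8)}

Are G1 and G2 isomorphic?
No, not isomorphic

The graphs are NOT isomorphic.

Connected components of G1: 1 component(s) with vertex sets [[0, 1, 2, 3, 4, 5, 6, 7, 8, 9, 10]], sizes [11].
Connected components of G2: 2 component(s) with vertex sets [[0], [1, 2, 3, 4, 5, 6, 7, 8, 9, 10]], sizes [1, 10].
The number of connected components (and the multiset of component sizes) is an isomorphism invariant — an isomorphism maps each component of G1 bijectively onto a component of G2. Since G1 has 1 component(s) and G2 has 2, they cannot be isomorphic.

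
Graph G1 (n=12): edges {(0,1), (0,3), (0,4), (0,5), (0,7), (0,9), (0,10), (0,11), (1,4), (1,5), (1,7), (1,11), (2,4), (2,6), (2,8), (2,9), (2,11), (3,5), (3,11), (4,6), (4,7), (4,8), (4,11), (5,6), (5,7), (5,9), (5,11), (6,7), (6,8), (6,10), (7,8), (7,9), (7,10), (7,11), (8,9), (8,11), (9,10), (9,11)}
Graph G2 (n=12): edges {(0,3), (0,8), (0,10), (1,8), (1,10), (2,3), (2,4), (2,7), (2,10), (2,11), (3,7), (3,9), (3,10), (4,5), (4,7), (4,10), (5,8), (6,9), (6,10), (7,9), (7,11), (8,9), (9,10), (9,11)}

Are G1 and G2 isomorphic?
No, not isomorphic

The graphs are NOT isomorphic.

Counting triangles (3-cliques): G1 has 45, G2 has 10.
Triangle count is an isomorphism invariant, so differing triangle counts rule out isomorphism.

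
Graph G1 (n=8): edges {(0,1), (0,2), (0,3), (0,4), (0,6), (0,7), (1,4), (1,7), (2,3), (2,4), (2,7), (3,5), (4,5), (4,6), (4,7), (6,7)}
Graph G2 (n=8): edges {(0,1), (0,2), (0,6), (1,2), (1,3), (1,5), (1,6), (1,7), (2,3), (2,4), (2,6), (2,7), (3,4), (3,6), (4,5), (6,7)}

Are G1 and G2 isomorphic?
Yes, isomorphic

The graphs are isomorphic.
One valid mapping φ: V(G1) → V(G2): 0→2, 1→7, 2→3, 3→4, 4→1, 5→5, 6→0, 7→6

Verify φ preserves adjacency — for each edge of G1, its image is an edge of G2:
  (0,1) → (φ(0),φ(1)) = (2,7) ∈ E(G2) ✓
  (0,2) → (φ(0),φ(2)) = (2,3) ∈ E(G2) ✓
  (0,3) → (φ(0),φ(3)) = (2,4) ∈ E(G2) ✓
  (0,4) → (φ(0),φ(4)) = (1,2) ∈ E(G2) ✓
  (0,6) → (φ(0),φ(6)) = (0,2) ∈ E(G2) ✓
  (0,7) → (φ(0),φ(7)) = (2,6) ∈ E(G2) ✓
  (1,4) → (φ(1),φ(4)) = (1,7) ∈ E(G2) ✓
  (1,7) → (φ(1),φ(7)) = (6,7) ∈ E(G2) ✓
  (2,3) → (φ(2),φ(3)) = (3,4) ∈ E(G2) ✓
  (2,4) → (φ(2),φ(4)) = (1,3) ∈ E(G2) ✓
  (2,7) → (φ(2),φ(7)) = (3,6) ∈ E(G2) ✓
  (3,5) → (φ(3),φ(5)) = (4,5) ∈ E(G2) ✓
  (4,5) → (φ(4),φ(5)) = (1,5) ∈ E(G2) ✓
  (4,6) → (φ(4),φ(6)) = (0,1) ∈ E(G2) ✓
  (4,7) → (φ(4),φ(7)) = (1,6) ∈ E(G2) ✓
  (6,7) → (φ(6),φ(7)) = (0,6) ∈ E(G2) ✓
All 16 edges of G1 map to edges of G2, and |E(G1)| = |E(G2)| = 16, so φ is a bijection on edges as well as vertices. Hence G1 ≅ G2.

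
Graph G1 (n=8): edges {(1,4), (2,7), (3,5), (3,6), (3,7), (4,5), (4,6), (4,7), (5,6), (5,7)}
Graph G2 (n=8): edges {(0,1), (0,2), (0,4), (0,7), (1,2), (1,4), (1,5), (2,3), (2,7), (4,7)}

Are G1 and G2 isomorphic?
Yes, isomorphic

The graphs are isomorphic.
One valid mapping φ: V(G1) → V(G2): 0→6, 1→5, 2→3, 3→7, 4→1, 5→0, 6→4, 7→2

Verify φ preserves adjacency — for each edge of G1, its image is an edge of G2:
  (1,4) → (φ(1),φ(4)) = (1,5) ∈ E(G2) ✓
  (2,7) → (φ(2),φ(7)) = (2,3) ∈ E(G2) ✓
  (3,5) → (φ(3),φ(5)) = (0,7) ∈ E(G2) ✓
  (3,6) → (φ(3),φ(6)) = (4,7) ∈ E(G2) ✓
  (3,7) → (φ(3),φ(7)) = (2,7) ∈ E(G2) ✓
  (4,5) → (φ(4),φ(5)) = (0,1) ∈ E(G2) ✓
  (4,6) → (φ(4),φ(6)) = (1,4) ∈ E(G2) ✓
  (4,7) → (φ(4),φ(7)) = (1,2) ∈ E(G2) ✓
  (5,6) → (φ(5),φ(6)) = (0,4) ∈ E(G2) ✓
  (5,7) → (φ(5),φ(7)) = (0,2) ∈ E(G2) ✓
All 10 edges of G1 map to edges of G2, and |E(G1)| = |E(G2)| = 10, so φ is a bijection on edges as well as vertices. Hence G1 ≅ G2.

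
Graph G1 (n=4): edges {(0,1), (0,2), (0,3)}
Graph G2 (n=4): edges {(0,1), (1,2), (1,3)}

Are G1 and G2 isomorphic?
Yes, isomorphic

The graphs are isomorphic.
One valid mapping φ: V(G1) → V(G2): 0→1, 1→3, 2→2, 3→0

Verify φ preserves adjacency — for each edge of G1, its image is an edge of G2:
  (0,1) → (φ(0),φ(1)) = (1,3) ∈ E(G2) ✓
  (0,2) → (φ(0),φ(2)) = (1,2) ∈ E(G2) ✓
  (0,3) → (φ(0),φ(3)) = (0,1) ∈ E(G2) ✓
All 3 edges of G1 map to edges of G2, and |E(G1)| = |E(G2)| = 3, so φ is a bijection on edges as well as vertices. Hence G1 ≅ G2.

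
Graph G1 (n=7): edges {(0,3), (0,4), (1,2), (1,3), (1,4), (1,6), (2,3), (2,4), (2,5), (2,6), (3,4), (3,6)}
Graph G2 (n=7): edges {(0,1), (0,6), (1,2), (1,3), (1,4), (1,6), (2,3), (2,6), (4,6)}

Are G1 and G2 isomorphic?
No, not isomorphic

The graphs are NOT isomorphic.

Connected components of G1: 1 component(s) with vertex sets [[0, 1, 2, 3, 4, 5, 6]], sizes [7].
Connected components of G2: 2 component(s) with vertex sets [[5], [0, 1, 2, 3, 4, 6]], sizes [1, 6].
The number of connected components (and the multiset of component sizes) is an isomorphism invariant — an isomorphism maps each component of G1 bijectively onto a component of G2. Since G1 has 1 component(s) and G2 has 2, they cannot be isomorphic.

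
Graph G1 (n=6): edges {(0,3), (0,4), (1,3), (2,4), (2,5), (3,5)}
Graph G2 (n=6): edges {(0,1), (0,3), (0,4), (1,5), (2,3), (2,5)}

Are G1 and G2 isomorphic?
Yes, isomorphic

The graphs are isomorphic.
One valid mapping φ: V(G1) → V(G2): 0→1, 1→4, 2→2, 3→0, 4→5, 5→3

Verify φ preserves adjacency — for each edge of G1, its image is an edge of G2:
  (0,3) → (φ(0),φ(3)) = (0,1) ∈ E(G2) ✓
  (0,4) → (φ(0),φ(4)) = (1,5) ∈ E(G2) ✓
  (1,3) → (φ(1),φ(3)) = (0,4) ∈ E(G2) ✓
  (2,4) → (φ(2),φ(4)) = (2,5) ∈ E(G2) ✓
  (2,5) → (φ(2),φ(5)) = (2,3) ∈ E(G2) ✓
  (3,5) → (φ(3),φ(5)) = (0,3) ∈ E(G2) ✓
All 6 edges of G1 map to edges of G2, and |E(G1)| = |E(G2)| = 6, so φ is a bijection on edges as well as vertices. Hence G1 ≅ G2.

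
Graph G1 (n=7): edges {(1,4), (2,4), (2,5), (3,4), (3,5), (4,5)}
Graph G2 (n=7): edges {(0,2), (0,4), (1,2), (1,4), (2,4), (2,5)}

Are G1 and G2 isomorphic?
Yes, isomorphic

The graphs are isomorphic.
One valid mapping φ: V(G1) → V(G2): 0→6, 1→5, 2→0, 3→1, 4→2, 5→4, 6→3

Verify φ preserves adjacency — for each edge of G1, its image is an edge of G2:
  (1,4) → (φ(1),φ(4)) = (2,5) ∈ E(G2) ✓
  (2,4) → (φ(2),φ(4)) = (0,2) ∈ E(G2) ✓
  (2,5) → (φ(2),φ(5)) = (0,4) ∈ E(G2) ✓
  (3,4) → (φ(3),φ(4)) = (1,2) ∈ E(G2) ✓
  (3,5) → (φ(3),φ(5)) = (1,4) ∈ E(G2) ✓
  (4,5) → (φ(4),φ(5)) = (2,4) ∈ E(G2) ✓
All 6 edges of G1 map to edges of G2, and |E(G1)| = |E(G2)| = 6, so φ is a bijection on edges as well as vertices. Hence G1 ≅ G2.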